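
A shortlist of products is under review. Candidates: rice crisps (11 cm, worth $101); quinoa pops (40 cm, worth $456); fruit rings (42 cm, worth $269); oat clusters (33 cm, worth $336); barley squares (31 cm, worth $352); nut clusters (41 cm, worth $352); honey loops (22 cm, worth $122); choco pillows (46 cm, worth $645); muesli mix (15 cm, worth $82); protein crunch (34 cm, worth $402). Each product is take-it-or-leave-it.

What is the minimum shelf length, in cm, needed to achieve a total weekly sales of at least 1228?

106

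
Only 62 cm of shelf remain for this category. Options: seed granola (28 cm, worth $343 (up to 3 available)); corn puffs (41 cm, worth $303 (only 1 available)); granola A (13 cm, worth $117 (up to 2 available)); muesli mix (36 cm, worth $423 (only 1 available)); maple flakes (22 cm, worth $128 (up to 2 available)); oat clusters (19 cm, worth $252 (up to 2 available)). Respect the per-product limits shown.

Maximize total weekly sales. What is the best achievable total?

712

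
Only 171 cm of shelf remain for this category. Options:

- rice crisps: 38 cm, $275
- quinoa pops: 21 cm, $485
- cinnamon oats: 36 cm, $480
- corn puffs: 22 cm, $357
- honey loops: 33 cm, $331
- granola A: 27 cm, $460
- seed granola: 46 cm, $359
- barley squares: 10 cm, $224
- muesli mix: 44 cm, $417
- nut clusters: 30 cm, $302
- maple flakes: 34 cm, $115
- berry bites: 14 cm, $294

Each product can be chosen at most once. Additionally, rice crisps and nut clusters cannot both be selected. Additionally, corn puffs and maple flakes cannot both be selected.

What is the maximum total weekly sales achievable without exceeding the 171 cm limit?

The ratio heuristic lands on quinoa pops + cinnamon oats + corn puffs + granola A + barley squares + nut clusters + berry bites (2602) but leaves 11 cm idle.
The 30 cm tied up in nut clusters is better spent on honey loops — total rises to 2631 (163 cm).
The closest alternative, quinoa pops + cinnamon oats + corn puffs + granola A + barley squares + nut clusters + berry bites, reaches only 2602.

2631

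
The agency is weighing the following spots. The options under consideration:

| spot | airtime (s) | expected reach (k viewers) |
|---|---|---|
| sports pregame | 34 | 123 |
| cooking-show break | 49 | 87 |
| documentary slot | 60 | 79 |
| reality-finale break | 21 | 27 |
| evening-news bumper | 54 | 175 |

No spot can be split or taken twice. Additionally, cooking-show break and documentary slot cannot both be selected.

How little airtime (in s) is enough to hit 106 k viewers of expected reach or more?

34

Minimise s subject to total expected reach ≥ 106.
Taking sports pregame gives 123 (≥ 106) for 34 s.
Any bundle with less than 34 s falls short of 106.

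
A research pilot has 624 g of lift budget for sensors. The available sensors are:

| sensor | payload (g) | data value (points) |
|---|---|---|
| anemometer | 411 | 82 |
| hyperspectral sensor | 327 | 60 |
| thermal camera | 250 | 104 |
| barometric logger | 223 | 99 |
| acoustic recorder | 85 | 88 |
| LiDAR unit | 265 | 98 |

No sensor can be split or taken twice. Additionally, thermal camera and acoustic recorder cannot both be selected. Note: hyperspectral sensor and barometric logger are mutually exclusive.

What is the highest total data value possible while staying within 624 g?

Barometric logger + acoustic recorder + LiDAR unit uses 573 of the 624 g and totals 285.

285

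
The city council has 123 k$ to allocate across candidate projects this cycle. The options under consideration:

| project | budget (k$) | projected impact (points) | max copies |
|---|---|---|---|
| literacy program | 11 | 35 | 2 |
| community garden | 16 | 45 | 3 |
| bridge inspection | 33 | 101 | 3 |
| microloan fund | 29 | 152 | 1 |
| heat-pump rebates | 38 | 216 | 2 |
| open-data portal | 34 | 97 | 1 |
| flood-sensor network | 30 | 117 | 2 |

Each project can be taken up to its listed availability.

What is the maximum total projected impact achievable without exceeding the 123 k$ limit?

Density check — heat-pump rebates 5.68, microloan fund 5.24, flood-sensor network 3.90, literacy program 3.18 are the best per k$.
A density-first pass picks literacy program + microloan fund + 2×heat-pump rebates — 619 at 116 k$.
Dropping literacy program frees 11 k$; slotting in community garden (16 k$) lifts the total to 629 at 121 k$.
Nothing else within 123 k$ beats 629.

629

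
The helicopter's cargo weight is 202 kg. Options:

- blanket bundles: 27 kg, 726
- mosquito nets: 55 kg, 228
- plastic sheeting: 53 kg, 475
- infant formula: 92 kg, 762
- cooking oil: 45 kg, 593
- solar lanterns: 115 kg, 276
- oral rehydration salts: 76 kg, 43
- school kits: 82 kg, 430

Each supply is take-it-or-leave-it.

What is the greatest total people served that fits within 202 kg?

The ratio heuristic lands on blanket bundles + mosquito nets + plastic sheeting + cooking oil (2022) but leaves 22 kg idle.
The 108 kg tied up in mosquito nets and plastic sheeting is better spent on infant formula — total rises to 2081 (164 kg).

2081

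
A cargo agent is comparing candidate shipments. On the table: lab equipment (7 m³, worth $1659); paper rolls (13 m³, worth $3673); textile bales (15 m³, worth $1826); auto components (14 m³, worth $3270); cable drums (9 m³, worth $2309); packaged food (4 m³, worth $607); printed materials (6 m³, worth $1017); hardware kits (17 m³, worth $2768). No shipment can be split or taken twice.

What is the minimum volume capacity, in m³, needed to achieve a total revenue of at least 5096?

Look for the lowest-volume combination reaching 5096.
Taking lab equipment + paper rolls gives 5332 (≥ 5096) for 20 m³.
Any bundle with less than 20 m³ falls short of 5096.

20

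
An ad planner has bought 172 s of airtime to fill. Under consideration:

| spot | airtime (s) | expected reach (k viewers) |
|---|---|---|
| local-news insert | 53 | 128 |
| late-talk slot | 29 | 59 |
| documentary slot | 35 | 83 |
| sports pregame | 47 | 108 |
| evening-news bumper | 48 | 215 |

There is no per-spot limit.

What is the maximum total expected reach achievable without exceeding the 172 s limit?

645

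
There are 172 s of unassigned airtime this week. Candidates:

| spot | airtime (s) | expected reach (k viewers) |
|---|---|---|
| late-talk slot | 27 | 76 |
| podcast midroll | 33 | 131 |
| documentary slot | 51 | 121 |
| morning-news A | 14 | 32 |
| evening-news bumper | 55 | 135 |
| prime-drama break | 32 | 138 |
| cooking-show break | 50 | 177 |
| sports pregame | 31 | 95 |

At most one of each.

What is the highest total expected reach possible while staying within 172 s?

By expected reach per s: prime-drama break 4.31, podcast midroll 3.97, cooking-show break 3.54 lead.
The ratio heuristic lands on podcast midroll + morning-news A + prime-drama break + cooking-show break + sports pregame (573) but leaves 12 s idle.
The 45 s tied up in morning-news A and sports pregame is better spent on evening-news bumper — total rises to 581 (170 s).
The closest alternative, podcast midroll + morning-news A + prime-drama break + cooking-show break + sports pregame, reaches only 573.

581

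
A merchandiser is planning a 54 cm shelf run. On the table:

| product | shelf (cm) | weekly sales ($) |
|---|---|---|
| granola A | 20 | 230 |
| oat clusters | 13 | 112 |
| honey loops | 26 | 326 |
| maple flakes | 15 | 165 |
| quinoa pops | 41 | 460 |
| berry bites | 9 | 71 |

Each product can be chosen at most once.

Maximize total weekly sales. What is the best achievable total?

Greedy by ratio would take granola A + honey loops: 46 cm used, total 556.
Replace granola A with oat clusters + maple flakes: the trade gains 47 net, giving 603 at 54 cm.
Next best is oat clusters + quinoa pops at 572 (54 cm) — short by 31.

603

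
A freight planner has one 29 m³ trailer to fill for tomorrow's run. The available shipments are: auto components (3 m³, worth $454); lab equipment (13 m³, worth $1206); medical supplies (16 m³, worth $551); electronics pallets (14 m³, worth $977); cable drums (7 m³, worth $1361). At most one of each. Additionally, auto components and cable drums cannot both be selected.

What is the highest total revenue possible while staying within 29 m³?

2567

Density check — cable drums 194.43, auto components 151.33, lab equipment 92.77 are the best per m³.
Best packing: lab equipment + cable drums — 20 m³, 2567 total.
The closest alternative, electronics pallets + cable drums, reaches only 2338.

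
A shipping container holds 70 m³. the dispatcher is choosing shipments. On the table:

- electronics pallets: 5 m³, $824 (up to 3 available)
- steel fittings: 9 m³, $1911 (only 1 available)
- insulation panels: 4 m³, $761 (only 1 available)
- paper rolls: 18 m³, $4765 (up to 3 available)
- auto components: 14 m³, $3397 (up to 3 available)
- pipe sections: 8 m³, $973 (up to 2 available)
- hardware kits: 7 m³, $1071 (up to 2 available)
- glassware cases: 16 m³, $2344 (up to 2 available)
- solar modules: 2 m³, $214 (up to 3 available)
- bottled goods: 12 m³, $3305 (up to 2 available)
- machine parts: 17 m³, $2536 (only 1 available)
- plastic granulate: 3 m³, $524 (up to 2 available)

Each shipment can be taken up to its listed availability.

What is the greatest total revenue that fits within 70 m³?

Ranking by ratio (revenue/m³): bottled goods 275.42, paper rolls 264.72, auto components 242.64, steel fittings 212.33.
A density-first pass picks steel fittings + 2×paper rolls + 2×bottled goods — 18051 at 69 m³.
The 21 m³ tied up in steel fittings and bottled goods is better spent on insulation panels + paper rolls — total rises to 18361 (70 m³).
That's the maximum — no swap from here does better than 18361.

18361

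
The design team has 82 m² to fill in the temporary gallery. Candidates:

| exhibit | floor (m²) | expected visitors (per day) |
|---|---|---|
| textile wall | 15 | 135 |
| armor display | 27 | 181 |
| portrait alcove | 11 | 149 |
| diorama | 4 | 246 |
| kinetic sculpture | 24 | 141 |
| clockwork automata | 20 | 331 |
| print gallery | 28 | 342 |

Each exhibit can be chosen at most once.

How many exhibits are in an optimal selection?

The maximum expected visitors within 82 m² is 1203.
For example textile wall + portrait alcove + diorama + clockwork automata + print gallery achieves it, using 78 m².
All optima have 5 exhibits.

5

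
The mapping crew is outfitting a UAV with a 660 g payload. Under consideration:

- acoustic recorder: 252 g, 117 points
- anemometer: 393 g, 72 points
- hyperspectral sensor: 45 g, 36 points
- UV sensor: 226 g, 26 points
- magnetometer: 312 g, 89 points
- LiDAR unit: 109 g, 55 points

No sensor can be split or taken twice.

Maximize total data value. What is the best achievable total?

242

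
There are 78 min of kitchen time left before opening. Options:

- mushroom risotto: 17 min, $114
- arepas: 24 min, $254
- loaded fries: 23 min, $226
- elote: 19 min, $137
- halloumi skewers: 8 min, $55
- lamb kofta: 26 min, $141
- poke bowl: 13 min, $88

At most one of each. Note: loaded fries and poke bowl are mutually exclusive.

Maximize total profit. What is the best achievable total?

Density check — arepas 10.58, loaded fries 9.83, elote 7.21 are the best per min.
Taking arepas + loaded fries + elote + halloumi skewers: 74 min used, 672 in profit.
The closest alternative, mushroom risotto + arepas + loaded fries + halloumi skewers, reaches only 649.

672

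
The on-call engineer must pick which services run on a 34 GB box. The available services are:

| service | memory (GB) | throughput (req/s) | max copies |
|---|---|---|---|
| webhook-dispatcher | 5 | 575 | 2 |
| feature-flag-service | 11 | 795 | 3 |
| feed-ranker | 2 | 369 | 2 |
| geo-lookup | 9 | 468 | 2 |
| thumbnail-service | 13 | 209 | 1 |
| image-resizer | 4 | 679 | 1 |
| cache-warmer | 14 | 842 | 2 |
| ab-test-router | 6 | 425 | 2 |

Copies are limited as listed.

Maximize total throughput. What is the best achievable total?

3460

Filling by ratio: 2×webhook-dispatcher + feature-flag-service + 2×feed-ranker + image-resizer for 3362, with 5 GB left unused.
The 11 GB tied up in feature-flag-service is better spent on geo-lookup + ab-test-router — total rises to 3460 (33 GB).
That's the maximum — no swap from here does better than 3460.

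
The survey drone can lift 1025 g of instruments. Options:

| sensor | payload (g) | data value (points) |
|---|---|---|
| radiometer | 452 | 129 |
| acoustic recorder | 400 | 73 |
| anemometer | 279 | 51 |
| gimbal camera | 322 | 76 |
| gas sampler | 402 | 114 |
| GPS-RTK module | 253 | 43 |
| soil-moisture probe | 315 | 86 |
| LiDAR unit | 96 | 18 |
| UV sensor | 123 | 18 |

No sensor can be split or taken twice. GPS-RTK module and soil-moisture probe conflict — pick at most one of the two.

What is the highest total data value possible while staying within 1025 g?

261

Best packing: radiometer + gas sampler + LiDAR unit — 950 g, 261 total.
That's the maximum — no feasible swap from here does better than 261.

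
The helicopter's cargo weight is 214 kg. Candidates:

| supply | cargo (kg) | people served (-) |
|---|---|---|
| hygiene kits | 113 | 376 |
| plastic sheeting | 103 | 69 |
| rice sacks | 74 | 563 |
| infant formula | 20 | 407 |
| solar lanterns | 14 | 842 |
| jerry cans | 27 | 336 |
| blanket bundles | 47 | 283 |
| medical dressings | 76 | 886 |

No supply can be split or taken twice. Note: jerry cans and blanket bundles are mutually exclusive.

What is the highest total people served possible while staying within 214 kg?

Best packing: rice sacks + infant formula + solar lanterns + jerry cans + medical dressings — 211 kg, 3034 total.

3034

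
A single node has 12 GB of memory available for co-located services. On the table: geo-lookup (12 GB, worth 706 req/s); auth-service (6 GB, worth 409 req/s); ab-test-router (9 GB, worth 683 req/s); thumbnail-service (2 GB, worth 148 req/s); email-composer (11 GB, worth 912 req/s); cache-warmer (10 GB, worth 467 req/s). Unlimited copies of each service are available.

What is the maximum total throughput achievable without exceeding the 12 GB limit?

The ratio ordering already packs tightly: email-composer, 11 GB, 912.
That's the maximum — no swap from here does better than 912.

912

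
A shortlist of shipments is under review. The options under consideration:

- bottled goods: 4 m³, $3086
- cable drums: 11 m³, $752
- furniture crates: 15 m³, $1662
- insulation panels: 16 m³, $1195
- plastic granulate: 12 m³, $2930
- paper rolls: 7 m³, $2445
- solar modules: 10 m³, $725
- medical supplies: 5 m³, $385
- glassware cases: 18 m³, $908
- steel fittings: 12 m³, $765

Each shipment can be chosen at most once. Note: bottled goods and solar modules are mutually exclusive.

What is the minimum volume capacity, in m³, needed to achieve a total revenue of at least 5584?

16

Look for the lowest-volume combination reaching 5584.
bottled goods + plastic granulate: 6016 revenue at 16 m³.
No combination under 16 m³ hits 5584.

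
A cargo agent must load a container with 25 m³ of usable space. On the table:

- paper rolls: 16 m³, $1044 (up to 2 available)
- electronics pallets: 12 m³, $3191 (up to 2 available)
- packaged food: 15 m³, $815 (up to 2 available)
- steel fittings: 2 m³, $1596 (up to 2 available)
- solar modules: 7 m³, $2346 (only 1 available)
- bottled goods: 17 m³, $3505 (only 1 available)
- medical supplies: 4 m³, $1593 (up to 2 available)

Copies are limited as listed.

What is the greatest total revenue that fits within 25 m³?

9569

Taking the top-ratio shipments first gives 2×steel fittings + solar modules + 2×medical supplies for 8724 (19 m³).
The 7 m³ tied up in solar modules is better spent on electronics pallets — total rises to 9569 (24 m³).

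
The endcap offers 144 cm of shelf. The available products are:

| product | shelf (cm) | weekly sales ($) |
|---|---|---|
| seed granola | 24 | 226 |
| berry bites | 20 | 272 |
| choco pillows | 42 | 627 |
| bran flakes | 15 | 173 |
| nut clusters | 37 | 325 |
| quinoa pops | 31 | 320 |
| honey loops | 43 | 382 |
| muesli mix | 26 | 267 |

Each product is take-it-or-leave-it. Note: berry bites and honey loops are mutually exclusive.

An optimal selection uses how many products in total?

Best achievable weekly sales is 1712.
seed granola + berry bites + choco pillows + quinoa pops + muesli mix hits 1712 at 143 cm.
All optima have 5 products.

5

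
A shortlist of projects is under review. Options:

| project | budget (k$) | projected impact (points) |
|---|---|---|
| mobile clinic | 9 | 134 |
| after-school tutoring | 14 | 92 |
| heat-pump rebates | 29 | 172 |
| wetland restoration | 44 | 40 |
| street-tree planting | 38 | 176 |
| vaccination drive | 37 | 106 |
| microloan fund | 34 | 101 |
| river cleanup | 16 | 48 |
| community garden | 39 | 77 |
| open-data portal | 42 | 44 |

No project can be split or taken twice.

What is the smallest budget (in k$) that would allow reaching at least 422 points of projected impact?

68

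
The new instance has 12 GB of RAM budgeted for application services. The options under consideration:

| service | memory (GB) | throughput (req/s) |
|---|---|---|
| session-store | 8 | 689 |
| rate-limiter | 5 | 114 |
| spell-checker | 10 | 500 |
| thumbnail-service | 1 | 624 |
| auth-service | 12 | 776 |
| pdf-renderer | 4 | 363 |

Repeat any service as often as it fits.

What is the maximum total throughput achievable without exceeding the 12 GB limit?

Taking 12×thumbnail-service: 12 GB used, 7488 in throughput.
No other feasible combination exceeds 7488.

7488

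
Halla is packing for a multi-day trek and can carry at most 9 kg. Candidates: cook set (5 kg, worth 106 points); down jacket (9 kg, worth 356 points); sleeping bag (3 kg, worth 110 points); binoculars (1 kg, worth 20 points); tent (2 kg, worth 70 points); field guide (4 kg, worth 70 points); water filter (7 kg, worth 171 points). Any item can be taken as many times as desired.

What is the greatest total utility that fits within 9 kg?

356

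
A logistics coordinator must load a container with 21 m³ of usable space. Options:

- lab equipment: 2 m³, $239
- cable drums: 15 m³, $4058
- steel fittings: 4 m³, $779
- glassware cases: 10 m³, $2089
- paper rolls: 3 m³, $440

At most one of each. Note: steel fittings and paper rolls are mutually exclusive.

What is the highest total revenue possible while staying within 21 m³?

The ratio ordering already packs tightly: lab equipment + cable drums + steel fittings, 21 m³, 5076.
No other feasible combination exceeds 5076.

5076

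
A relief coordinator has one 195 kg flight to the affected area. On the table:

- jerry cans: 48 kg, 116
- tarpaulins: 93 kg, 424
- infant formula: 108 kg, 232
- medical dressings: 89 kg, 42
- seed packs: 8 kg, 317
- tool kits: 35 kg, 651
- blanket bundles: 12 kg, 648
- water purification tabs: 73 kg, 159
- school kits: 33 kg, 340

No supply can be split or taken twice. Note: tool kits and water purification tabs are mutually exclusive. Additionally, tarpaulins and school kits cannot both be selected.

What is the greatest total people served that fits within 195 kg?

2072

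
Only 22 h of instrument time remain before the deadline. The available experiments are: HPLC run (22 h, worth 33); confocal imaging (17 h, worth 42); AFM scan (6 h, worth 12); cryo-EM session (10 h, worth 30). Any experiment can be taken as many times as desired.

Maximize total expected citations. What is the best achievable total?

2×cryo-EM session uses 20 of the 22 h and totals 60.

60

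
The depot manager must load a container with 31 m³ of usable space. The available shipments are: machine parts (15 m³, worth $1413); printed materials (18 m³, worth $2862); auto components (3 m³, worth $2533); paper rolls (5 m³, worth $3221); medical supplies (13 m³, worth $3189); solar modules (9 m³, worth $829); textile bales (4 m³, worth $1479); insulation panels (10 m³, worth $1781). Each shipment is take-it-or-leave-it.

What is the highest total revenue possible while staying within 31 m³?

Density check — auto components 844.33, paper rolls 644.20, textile bales 369.75, medical supplies 245.31 are the best per m³.
The ratio heuristic lands on auto components + paper rolls + medical supplies + textile bales (10422) but leaves 6 m³ idle.
Replace textile bales with insulation panels: the trade gains 302 net, giving 10724 at 31 m³.
That's the maximum — no swap from here does better than 10724.

10724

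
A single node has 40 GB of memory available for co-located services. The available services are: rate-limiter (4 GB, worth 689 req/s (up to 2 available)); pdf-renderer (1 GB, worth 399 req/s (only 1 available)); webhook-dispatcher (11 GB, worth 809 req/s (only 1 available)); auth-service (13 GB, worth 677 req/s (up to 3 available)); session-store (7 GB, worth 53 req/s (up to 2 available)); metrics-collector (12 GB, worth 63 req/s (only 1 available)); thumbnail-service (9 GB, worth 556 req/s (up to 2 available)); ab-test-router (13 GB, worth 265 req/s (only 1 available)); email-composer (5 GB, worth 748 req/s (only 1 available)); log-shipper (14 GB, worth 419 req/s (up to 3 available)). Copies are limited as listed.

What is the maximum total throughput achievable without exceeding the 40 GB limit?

Density check — pdf-renderer 399.00, rate-limiter 172.25, email-composer 149.60, webhook-dispatcher 73.55 are the best per GB.
Greedy by ratio would take 2×rate-limiter + pdf-renderer + webhook-dispatcher + thumbnail-service + email-composer: 34 GB used, total 3890.
Dropping thumbnail-service frees 9 GB; slotting in auth-service (13 GB) lifts the total to 4011 at 38 GB.
Nothing else within 40 GB beats 4011.

4011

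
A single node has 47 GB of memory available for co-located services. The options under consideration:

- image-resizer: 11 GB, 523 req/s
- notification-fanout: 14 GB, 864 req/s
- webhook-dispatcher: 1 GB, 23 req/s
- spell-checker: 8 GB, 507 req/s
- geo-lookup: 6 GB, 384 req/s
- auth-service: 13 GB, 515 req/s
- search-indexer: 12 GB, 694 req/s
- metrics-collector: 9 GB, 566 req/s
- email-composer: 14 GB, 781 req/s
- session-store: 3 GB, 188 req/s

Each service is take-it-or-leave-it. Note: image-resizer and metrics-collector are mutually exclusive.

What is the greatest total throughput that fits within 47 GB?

2842

The ratio heuristic lands on notification-fanout + webhook-dispatcher + spell-checker + geo-lookup + metrics-collector + session-store (2532) but leaves 6 GB idle.
The 6 GB tied up in geo-lookup is better spent on search-indexer — total rises to 2842 (47 GB).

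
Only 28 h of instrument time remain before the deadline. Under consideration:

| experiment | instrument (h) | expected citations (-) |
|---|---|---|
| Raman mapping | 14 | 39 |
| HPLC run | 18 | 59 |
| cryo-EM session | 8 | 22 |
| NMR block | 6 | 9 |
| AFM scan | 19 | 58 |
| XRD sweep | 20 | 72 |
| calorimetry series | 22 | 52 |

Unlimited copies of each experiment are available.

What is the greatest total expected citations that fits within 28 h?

Ranking by ratio (expected citations/h): XRD sweep 3.60, HPLC run 3.28, AFM scan 3.05.
The ratio ordering already packs tightly: cryo-EM session + XRD sweep, 28 h, 94.

94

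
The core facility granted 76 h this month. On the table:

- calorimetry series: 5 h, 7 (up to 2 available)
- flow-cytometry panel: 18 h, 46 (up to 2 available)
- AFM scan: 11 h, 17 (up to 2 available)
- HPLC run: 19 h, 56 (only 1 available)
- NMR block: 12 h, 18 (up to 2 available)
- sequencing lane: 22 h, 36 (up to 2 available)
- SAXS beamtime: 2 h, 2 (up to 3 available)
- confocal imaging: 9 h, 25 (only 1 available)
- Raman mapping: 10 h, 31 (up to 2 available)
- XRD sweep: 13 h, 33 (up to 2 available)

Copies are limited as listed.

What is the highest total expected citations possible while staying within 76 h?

Greedy by ratio would take 2×calorimetry series + flow-cytometry panel + HPLC run + confocal imaging + 2×Raman mapping: 76 h used, total 203.
The 28 h tied up in 2×calorimetry series and flow-cytometry panel is better spent on SAXS beamtime + 2×XRD sweep — total rises to 211 (76 h).
No other feasible combination exceeds 211.

211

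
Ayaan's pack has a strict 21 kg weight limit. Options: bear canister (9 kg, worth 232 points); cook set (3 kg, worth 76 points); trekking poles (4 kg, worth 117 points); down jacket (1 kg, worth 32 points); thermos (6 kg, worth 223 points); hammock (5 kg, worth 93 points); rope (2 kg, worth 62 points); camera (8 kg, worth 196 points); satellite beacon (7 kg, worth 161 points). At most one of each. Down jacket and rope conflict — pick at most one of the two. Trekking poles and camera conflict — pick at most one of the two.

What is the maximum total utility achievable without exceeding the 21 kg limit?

634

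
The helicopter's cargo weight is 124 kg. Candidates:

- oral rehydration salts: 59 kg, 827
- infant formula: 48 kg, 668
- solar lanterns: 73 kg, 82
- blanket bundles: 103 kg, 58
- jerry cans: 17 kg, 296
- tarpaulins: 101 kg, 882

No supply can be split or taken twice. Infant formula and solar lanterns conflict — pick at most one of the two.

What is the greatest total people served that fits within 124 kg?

Best packing: oral rehydration salts + infant formula + jerry cans — 124 kg, 1791 total.

1791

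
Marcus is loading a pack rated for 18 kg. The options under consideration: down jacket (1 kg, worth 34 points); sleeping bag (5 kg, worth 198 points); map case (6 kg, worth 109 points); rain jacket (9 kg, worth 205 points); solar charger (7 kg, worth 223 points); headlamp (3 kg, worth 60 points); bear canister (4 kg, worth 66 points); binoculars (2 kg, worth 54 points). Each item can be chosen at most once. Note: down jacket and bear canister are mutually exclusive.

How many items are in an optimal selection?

5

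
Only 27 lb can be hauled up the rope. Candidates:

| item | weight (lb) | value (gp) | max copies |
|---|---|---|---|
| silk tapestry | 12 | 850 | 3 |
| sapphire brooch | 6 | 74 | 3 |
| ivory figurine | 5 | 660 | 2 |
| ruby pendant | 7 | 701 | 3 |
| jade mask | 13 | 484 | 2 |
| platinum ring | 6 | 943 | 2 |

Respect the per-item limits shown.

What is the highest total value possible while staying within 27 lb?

3288

Ranking by ratio (value/lb): platinum ring 157.17, ivory figurine 132.00, ruby pendant 100.14.
Greedy by ratio would take 2×ivory figurine + 2×platinum ring: 22 lb used, total 3206.
The 10 lb tied up in 2×ivory figurine is better spent on 2×ruby pendant — total rises to 3288 (26 lb).
Every other selection either busts 27 lb or exceeds an availability limit or fails to beat 3288.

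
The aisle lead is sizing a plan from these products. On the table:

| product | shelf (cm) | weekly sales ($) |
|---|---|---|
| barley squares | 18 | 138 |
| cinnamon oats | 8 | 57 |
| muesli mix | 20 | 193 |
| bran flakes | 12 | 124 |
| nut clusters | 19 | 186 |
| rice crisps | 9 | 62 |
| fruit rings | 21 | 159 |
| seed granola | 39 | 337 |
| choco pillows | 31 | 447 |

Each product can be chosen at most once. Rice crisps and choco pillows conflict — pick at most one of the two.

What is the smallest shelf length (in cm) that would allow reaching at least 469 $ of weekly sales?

39

Need the lightest bundle worth ≥ 469.
cinnamon oats + choco pillows reaches 504 using 39 cm.
No combination under 39 cm hits 469.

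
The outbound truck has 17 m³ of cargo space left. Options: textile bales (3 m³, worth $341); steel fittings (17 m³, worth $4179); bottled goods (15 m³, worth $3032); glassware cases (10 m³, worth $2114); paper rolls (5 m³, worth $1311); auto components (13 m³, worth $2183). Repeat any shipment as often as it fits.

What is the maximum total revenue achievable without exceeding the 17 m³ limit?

4179

By revenue per m³: paper rolls 262.20, steel fittings 245.82, glassware cases 211.40 lead.
A density-first pass picks 3×paper rolls — 3933 at 15 m³.
Dropping 3×paper rolls frees 15 m³; slotting in steel fittings (17 m³) lifts the total to 4179 at 17 m³.
Nothing else within 17 m³ beats 4179.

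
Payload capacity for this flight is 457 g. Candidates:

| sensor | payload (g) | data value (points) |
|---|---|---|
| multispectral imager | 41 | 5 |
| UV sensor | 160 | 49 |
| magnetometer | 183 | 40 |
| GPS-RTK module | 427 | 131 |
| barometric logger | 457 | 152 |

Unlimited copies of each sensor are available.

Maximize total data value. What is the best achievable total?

152

The ratio ordering already packs tightly: barometric logger, 457 g, 152.
Every other selection either busts 457 g or fails to beat 152.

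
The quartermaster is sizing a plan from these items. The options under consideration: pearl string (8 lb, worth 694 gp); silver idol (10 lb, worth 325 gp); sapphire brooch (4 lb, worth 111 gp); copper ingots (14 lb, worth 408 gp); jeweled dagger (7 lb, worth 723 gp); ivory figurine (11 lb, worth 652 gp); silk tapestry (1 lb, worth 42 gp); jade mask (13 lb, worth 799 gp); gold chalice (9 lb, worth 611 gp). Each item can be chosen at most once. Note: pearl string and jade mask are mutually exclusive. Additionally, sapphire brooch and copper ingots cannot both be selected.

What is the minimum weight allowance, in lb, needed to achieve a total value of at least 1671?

24

Minimise lb subject to total value ≥ 1671.
Taking pearl string + jeweled dagger + gold chalice gives 2028 (≥ 1671) for 24 lb.
No combination under 24 lb hits 1671.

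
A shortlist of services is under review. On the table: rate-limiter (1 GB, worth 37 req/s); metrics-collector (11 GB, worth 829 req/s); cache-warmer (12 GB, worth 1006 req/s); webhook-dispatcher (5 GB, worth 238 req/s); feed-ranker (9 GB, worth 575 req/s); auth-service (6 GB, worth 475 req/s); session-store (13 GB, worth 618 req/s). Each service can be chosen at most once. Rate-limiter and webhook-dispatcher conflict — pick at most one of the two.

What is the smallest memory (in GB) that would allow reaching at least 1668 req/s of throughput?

23

Look for the lowest-memory combination reaching 1668.
metrics-collector + cache-warmer reaches 1835 using 23 GB.
Below 23 GB the best achievable stays under 1668.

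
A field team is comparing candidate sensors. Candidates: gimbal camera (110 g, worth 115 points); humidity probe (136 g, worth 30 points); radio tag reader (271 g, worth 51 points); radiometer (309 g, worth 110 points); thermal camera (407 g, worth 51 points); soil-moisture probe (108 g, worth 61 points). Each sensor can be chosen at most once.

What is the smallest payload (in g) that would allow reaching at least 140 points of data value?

Look for the lowest-payload combination reaching 140.
gimbal camera + soil-moisture probe: 176 data value at 218 g.
Below 218 g the best achievable stays under 140.

218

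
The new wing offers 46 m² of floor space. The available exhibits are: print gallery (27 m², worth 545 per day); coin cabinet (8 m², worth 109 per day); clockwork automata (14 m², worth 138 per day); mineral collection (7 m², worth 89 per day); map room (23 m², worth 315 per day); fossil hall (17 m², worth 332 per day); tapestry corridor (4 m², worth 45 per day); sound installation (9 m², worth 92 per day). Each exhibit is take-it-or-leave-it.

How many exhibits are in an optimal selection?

2

The maximum expected visitors within 46 m² is 877.
print gallery + fossil hall hits 877 at 44 m².
Every optimal selection uses 2 exhibits.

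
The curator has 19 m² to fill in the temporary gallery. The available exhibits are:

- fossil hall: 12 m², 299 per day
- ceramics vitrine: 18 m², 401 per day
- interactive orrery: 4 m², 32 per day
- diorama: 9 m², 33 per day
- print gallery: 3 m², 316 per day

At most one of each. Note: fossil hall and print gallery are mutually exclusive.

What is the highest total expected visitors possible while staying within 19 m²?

401

By expected visitors per m²: print gallery 105.33, fossil hall 24.92, ceramics vitrine 22.28, interactive orrery 8.00 lead.
Taking ceramics vitrine: 18 m² used, 401 in expected visitors.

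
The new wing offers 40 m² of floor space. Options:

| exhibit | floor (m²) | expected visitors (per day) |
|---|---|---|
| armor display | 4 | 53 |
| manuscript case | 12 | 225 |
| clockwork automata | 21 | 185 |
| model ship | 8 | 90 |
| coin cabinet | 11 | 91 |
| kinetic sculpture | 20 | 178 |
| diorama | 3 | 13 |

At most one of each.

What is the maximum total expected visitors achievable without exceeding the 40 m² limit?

The ratio heuristic lands on armor display + manuscript case + model ship + coin cabinet + diorama (472) but leaves 2 m² idle.
The 18 m² tied up in armor display and coin cabinet and diorama is better spent on kinetic sculpture — total rises to 493 (40 m²).

493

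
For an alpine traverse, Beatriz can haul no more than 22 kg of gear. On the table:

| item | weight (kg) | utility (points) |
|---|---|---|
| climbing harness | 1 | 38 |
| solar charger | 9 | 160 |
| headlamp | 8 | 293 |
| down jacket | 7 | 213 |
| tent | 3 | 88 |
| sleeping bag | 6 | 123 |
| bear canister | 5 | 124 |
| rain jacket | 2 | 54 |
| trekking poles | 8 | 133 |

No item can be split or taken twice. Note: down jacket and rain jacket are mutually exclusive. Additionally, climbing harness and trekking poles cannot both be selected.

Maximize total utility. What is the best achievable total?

By utility per kg: climbing harness 38.00, headlamp 36.62, down jacket 30.43, tent 29.33 lead.
Taking climbing harness + headlamp + down jacket + bear canister: 21 kg used, 668 in utility.

668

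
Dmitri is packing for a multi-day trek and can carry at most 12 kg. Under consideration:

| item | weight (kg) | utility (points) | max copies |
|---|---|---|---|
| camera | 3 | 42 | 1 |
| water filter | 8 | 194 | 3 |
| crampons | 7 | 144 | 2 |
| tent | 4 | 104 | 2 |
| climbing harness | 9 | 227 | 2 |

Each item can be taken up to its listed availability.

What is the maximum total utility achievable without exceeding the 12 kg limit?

Filling by ratio: camera + 2×tent for 250, with 1 kg left unused.
Replace camera and tent with water filter: the trade gains 48 net, giving 298 at 12 kg.
Nothing else within 12 kg beats 298.

298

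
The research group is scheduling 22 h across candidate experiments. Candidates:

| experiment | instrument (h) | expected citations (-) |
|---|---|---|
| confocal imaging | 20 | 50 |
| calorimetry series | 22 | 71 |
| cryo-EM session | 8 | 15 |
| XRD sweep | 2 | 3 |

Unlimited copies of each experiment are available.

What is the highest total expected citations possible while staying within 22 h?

71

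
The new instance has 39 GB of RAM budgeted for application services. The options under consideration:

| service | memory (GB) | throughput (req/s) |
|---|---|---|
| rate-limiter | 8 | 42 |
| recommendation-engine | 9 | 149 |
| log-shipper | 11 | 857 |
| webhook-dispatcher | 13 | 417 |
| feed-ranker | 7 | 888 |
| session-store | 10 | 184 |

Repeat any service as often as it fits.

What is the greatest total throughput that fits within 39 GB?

4440

Density check — feed-ranker 126.86, log-shipper 77.91, webhook-dispatcher 32.08 are the best per GB.
Best packing: 5×feed-ranker — 35 GB, 4440 total.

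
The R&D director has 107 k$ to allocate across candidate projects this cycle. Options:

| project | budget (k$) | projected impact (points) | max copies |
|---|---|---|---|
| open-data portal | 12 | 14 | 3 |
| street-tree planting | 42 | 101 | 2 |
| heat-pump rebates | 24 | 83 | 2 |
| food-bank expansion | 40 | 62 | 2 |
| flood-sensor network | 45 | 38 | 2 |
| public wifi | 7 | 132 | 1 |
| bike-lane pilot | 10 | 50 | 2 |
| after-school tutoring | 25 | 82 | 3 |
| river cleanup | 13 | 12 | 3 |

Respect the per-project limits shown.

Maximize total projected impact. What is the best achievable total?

480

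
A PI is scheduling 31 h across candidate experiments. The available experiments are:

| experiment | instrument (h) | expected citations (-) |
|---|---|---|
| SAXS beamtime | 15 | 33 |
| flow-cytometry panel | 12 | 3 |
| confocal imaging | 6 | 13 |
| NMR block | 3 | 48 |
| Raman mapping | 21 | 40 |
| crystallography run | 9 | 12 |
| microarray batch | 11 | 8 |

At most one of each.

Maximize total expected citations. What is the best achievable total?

Greedy by ratio would take SAXS beamtime + confocal imaging + NMR block: 24 h used, total 94.
Dropping SAXS beamtime frees 15 h; slotting in Raman mapping (21 h) lifts the total to 101 at 30 h.

101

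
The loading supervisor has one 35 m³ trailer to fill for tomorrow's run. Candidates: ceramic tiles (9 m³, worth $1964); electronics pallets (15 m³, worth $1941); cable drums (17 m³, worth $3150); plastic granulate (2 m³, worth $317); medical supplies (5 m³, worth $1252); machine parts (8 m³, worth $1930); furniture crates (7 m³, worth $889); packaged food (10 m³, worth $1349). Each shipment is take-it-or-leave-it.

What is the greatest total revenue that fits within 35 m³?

Density check — medical supplies 250.40, machine parts 241.25, ceramic tiles 218.22 are the best per m³.
Taking the top-ratio shipments first gives ceramic tiles + plastic granulate + medical supplies + machine parts + packaged food for 6812 (34 m³).
Dropping plastic granulate and medical supplies and packaged food frees 17 m³; slotting in cable drums (17 m³) lifts the total to 7044 at 34 m³.
No other feasible combination exceeds 7044.

7044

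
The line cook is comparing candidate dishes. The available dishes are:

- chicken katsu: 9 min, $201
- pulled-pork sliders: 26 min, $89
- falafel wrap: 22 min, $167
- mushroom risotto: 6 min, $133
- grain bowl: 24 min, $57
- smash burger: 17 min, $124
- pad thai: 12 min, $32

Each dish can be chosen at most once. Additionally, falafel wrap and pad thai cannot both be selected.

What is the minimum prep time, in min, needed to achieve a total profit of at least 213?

Minimise min subject to total profit ≥ 213.
Taking chicken katsu + mushroom risotto gives 334 (≥ 213) for 15 min.
Below 15 min the best achievable stays under 213.

15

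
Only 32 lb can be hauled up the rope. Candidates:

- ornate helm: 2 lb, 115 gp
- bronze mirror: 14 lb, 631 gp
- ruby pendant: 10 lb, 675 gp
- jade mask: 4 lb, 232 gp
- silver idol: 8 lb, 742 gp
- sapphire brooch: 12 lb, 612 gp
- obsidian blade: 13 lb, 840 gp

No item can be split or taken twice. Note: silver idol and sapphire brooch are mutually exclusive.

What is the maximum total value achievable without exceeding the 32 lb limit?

2257

The ratio ordering already packs tightly: ruby pendant + silver idol + obsidian blade, 31 lb, 2257.
That's the maximum — no feasible swap from here does better than 2257.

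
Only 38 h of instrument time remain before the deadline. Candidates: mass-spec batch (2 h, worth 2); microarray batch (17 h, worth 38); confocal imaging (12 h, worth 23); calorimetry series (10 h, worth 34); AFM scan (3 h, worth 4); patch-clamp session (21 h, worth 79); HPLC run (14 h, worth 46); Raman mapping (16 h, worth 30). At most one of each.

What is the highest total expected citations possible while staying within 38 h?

Density check — patch-clamp session 3.76, calorimetry series 3.40, HPLC run 3.29 are the best per h.
The ratio heuristic lands on mass-spec batch + calorimetry series + AFM scan + patch-clamp session (119) but leaves 2 h idle.
Dropping mass-spec batch and calorimetry series frees 12 h; slotting in HPLC run (14 h) lifts the total to 129 at 38 h.
Runner-up mass-spec batch + patch-clamp session + HPLC run tops out at 127.

129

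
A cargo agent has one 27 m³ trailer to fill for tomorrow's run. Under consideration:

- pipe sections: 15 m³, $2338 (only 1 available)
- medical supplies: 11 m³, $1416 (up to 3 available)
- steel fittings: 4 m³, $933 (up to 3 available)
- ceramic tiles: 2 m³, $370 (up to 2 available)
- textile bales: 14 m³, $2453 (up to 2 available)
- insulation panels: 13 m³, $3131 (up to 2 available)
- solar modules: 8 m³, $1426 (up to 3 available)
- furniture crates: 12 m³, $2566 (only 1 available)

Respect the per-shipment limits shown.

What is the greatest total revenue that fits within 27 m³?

Greedy by ratio would take 2×insulation panels: 26 m³ used, total 6262.
The 13 m³ tied up in insulation panels is better spent on 3×steel fittings + ceramic tiles — total rises to 6300 (27 m³).

6300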